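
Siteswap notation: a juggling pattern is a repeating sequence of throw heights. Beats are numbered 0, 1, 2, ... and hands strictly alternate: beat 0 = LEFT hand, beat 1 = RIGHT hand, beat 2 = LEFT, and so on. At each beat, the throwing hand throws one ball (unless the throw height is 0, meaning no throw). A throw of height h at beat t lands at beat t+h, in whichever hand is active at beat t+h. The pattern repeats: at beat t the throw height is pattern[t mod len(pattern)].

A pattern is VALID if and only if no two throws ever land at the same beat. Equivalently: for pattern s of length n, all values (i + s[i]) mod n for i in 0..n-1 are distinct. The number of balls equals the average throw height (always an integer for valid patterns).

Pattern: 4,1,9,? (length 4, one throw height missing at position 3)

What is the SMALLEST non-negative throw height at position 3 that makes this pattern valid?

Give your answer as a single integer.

i=0: (0 + 4) mod 4 = 0
i=1: (1 + 1) mod 4 = 2
i=2: (2 + 9) mod 4 = 3
i=3: s[i]=? (unknown)
Known residues: [0, 2, 3]; need a permutation of 0..3, so missing residue r = 1
Need (3 + s) mod 4 = 1; smallest s = (1 - 3) mod 4 = 2

Answer: 2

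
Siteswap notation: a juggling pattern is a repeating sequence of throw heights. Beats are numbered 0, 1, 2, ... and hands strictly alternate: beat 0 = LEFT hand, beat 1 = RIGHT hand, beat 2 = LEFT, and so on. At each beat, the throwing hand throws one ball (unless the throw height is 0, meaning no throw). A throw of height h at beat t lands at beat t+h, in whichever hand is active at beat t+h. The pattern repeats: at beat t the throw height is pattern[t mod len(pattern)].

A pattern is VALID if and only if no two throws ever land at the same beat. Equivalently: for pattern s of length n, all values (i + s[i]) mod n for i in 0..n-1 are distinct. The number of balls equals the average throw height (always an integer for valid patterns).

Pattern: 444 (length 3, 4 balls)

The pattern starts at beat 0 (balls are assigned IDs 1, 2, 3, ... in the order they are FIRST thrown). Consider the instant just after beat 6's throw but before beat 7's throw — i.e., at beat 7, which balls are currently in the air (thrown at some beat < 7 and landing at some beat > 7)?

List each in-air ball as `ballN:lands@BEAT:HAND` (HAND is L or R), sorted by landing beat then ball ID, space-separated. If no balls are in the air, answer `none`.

Answer: ball1:lands@8:L ball2:lands@9:R ball3:lands@10:L

Derivation:
Beat 0 (L): throw ball1 h=4 -> lands@4:L; in-air after throw: [b1@4:L]
Beat 1 (R): throw ball2 h=4 -> lands@5:R; in-air after throw: [b1@4:L b2@5:R]
Beat 2 (L): throw ball3 h=4 -> lands@6:L; in-air after throw: [b1@4:L b2@5:R b3@6:L]
Beat 3 (R): throw ball4 h=4 -> lands@7:R; in-air after throw: [b1@4:L b2@5:R b3@6:L b4@7:R]
Beat 4 (L): throw ball1 h=4 -> lands@8:L; in-air after throw: [b2@5:R b3@6:L b4@7:R b1@8:L]
Beat 5 (R): throw ball2 h=4 -> lands@9:R; in-air after throw: [b3@6:L b4@7:R b1@8:L b2@9:R]
Beat 6 (L): throw ball3 h=4 -> lands@10:L; in-air after throw: [b4@7:R b1@8:L b2@9:R b3@10:L]
Beat 7 (R): throw ball4 h=4 -> lands@11:R; in-air after throw: [b1@8:L b2@9:R b3@10:L b4@11:R]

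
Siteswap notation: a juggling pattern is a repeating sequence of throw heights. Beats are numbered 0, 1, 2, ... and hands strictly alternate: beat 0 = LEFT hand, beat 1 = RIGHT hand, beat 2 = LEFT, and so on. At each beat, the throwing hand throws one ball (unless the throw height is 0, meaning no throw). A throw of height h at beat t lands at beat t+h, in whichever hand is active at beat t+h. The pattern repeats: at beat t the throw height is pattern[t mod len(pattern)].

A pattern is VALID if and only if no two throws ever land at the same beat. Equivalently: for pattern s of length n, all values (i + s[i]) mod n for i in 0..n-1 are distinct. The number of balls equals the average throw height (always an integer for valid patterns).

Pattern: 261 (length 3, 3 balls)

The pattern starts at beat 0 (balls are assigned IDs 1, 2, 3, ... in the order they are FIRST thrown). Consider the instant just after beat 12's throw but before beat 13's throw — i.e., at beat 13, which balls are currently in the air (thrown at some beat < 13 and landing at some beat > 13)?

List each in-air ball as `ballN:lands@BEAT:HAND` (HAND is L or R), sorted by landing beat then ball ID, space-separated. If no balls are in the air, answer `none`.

Beat 0 (L): throw ball1 h=2 -> lands@2:L; in-air after throw: [b1@2:L]
Beat 1 (R): throw ball2 h=6 -> lands@7:R; in-air after throw: [b1@2:L b2@7:R]
Beat 2 (L): throw ball1 h=1 -> lands@3:R; in-air after throw: [b1@3:R b2@7:R]
Beat 3 (R): throw ball1 h=2 -> lands@5:R; in-air after throw: [b1@5:R b2@7:R]
Beat 4 (L): throw ball3 h=6 -> lands@10:L; in-air after throw: [b1@5:R b2@7:R b3@10:L]
Beat 5 (R): throw ball1 h=1 -> lands@6:L; in-air after throw: [b1@6:L b2@7:R b3@10:L]
Beat 6 (L): throw ball1 h=2 -> lands@8:L; in-air after throw: [b2@7:R b1@8:L b3@10:L]
Beat 7 (R): throw ball2 h=6 -> lands@13:R; in-air after throw: [b1@8:L b3@10:L b2@13:R]
Beat 8 (L): throw ball1 h=1 -> lands@9:R; in-air after throw: [b1@9:R b3@10:L b2@13:R]
Beat 9 (R): throw ball1 h=2 -> lands@11:R; in-air after throw: [b3@10:L b1@11:R b2@13:R]
Beat 10 (L): throw ball3 h=6 -> lands@16:L; in-air after throw: [b1@11:R b2@13:R b3@16:L]
Beat 11 (R): throw ball1 h=1 -> lands@12:L; in-air after throw: [b1@12:L b2@13:R b3@16:L]
Beat 12 (L): throw ball1 h=2 -> lands@14:L; in-air after throw: [b2@13:R b1@14:L b3@16:L]
Beat 13 (R): throw ball2 h=6 -> lands@19:R; in-air after throw: [b1@14:L b3@16:L b2@19:R]

Answer: ball1:lands@14:L ball3:lands@16:L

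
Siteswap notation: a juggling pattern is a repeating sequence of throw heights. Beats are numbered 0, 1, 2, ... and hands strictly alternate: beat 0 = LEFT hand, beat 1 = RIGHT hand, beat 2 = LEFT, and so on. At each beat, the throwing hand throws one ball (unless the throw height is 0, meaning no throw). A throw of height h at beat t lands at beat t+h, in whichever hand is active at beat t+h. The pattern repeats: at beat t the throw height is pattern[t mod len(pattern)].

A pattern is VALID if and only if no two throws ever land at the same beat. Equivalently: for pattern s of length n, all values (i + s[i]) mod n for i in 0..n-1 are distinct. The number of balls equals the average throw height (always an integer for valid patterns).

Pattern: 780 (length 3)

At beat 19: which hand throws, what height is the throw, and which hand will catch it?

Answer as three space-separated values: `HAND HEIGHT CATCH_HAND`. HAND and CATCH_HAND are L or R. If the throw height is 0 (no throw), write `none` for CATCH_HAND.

Beat 19: 19 mod 2 = 1, so hand = R
Throw height = pattern[19 mod 3] = pattern[1] = 8
Lands at beat 19+8=27, 27 mod 2 = 1, so catch hand = R

Answer: R 8 R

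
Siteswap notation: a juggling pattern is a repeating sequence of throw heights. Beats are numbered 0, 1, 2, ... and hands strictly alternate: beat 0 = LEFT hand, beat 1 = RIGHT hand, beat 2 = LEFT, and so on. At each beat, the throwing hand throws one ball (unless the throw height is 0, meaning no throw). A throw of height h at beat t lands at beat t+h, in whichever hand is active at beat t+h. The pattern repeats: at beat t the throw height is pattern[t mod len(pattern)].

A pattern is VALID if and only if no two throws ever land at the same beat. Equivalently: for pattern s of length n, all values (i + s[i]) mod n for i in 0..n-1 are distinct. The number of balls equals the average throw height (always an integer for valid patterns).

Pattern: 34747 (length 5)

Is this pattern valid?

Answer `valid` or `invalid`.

Answer: valid

Derivation:
i=0: (i + s[i]) mod n = (0 + 3) mod 5 = 3
i=1: (i + s[i]) mod n = (1 + 4) mod 5 = 0
i=2: (i + s[i]) mod n = (2 + 7) mod 5 = 4
i=3: (i + s[i]) mod n = (3 + 4) mod 5 = 2
i=4: (i + s[i]) mod n = (4 + 7) mod 5 = 1
Residues: [3, 0, 4, 2, 1], distinct: True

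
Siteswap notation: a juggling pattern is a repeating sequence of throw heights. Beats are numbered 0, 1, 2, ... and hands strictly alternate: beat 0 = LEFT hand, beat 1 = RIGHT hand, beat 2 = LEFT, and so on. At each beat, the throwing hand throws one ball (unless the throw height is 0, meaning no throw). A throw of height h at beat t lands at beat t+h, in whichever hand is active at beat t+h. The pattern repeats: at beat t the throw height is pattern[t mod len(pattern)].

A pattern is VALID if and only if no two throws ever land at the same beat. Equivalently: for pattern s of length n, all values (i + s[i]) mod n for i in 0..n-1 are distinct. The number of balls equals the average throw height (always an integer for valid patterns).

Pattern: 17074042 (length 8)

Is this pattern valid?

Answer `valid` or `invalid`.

i=0: (i + s[i]) mod n = (0 + 1) mod 8 = 1
i=1: (i + s[i]) mod n = (1 + 7) mod 8 = 0
i=2: (i + s[i]) mod n = (2 + 0) mod 8 = 2
i=3: (i + s[i]) mod n = (3 + 7) mod 8 = 2
i=4: (i + s[i]) mod n = (4 + 4) mod 8 = 0
i=5: (i + s[i]) mod n = (5 + 0) mod 8 = 5
i=6: (i + s[i]) mod n = (6 + 4) mod 8 = 2
i=7: (i + s[i]) mod n = (7 + 2) mod 8 = 1
Residues: [1, 0, 2, 2, 0, 5, 2, 1], distinct: False

Answer: invalid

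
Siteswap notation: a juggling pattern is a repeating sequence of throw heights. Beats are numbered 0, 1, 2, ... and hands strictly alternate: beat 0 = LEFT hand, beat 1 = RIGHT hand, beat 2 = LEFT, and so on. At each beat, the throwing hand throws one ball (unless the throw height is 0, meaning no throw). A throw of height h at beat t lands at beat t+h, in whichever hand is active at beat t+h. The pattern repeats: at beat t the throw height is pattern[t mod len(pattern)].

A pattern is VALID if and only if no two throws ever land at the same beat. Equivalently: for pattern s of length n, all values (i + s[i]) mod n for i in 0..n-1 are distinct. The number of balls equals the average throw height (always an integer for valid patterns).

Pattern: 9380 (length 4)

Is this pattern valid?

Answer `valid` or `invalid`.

Answer: valid

Derivation:
i=0: (i + s[i]) mod n = (0 + 9) mod 4 = 1
i=1: (i + s[i]) mod n = (1 + 3) mod 4 = 0
i=2: (i + s[i]) mod n = (2 + 8) mod 4 = 2
i=3: (i + s[i]) mod n = (3 + 0) mod 4 = 3
Residues: [1, 0, 2, 3], distinct: True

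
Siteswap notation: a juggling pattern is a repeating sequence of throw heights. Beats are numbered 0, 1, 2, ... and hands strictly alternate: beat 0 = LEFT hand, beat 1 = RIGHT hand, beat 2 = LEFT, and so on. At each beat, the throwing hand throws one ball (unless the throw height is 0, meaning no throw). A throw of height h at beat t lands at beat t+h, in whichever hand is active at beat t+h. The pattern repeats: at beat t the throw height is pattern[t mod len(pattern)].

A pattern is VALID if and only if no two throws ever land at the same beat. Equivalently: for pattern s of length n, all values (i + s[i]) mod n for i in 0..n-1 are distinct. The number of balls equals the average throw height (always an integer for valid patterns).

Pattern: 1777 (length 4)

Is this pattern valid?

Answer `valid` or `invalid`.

Answer: invalid

Derivation:
i=0: (i + s[i]) mod n = (0 + 1) mod 4 = 1
i=1: (i + s[i]) mod n = (1 + 7) mod 4 = 0
i=2: (i + s[i]) mod n = (2 + 7) mod 4 = 1
i=3: (i + s[i]) mod n = (3 + 7) mod 4 = 2
Residues: [1, 0, 1, 2], distinct: False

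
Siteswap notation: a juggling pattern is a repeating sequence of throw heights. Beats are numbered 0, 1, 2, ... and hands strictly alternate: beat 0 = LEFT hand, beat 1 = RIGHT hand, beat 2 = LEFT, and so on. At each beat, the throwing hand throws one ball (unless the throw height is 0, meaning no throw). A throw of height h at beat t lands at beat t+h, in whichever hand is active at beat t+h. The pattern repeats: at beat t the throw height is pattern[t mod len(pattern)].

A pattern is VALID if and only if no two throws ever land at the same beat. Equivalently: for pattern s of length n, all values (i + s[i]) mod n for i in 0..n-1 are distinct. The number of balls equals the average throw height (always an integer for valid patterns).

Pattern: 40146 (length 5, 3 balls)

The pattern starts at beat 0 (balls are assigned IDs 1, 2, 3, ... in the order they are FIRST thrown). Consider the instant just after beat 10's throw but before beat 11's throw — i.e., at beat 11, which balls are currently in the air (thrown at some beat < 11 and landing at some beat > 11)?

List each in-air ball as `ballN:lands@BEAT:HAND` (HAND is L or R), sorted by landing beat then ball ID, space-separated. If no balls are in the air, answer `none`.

Answer: ball2:lands@12:L ball1:lands@14:L ball3:lands@15:R

Derivation:
Beat 0 (L): throw ball1 h=4 -> lands@4:L; in-air after throw: [b1@4:L]
Beat 2 (L): throw ball2 h=1 -> lands@3:R; in-air after throw: [b2@3:R b1@4:L]
Beat 3 (R): throw ball2 h=4 -> lands@7:R; in-air after throw: [b1@4:L b2@7:R]
Beat 4 (L): throw ball1 h=6 -> lands@10:L; in-air after throw: [b2@7:R b1@10:L]
Beat 5 (R): throw ball3 h=4 -> lands@9:R; in-air after throw: [b2@7:R b3@9:R b1@10:L]
Beat 7 (R): throw ball2 h=1 -> lands@8:L; in-air after throw: [b2@8:L b3@9:R b1@10:L]
Beat 8 (L): throw ball2 h=4 -> lands@12:L; in-air after throw: [b3@9:R b1@10:L b2@12:L]
Beat 9 (R): throw ball3 h=6 -> lands@15:R; in-air after throw: [b1@10:L b2@12:L b3@15:R]
Beat 10 (L): throw ball1 h=4 -> lands@14:L; in-air after throw: [b2@12:L b1@14:L b3@15:R]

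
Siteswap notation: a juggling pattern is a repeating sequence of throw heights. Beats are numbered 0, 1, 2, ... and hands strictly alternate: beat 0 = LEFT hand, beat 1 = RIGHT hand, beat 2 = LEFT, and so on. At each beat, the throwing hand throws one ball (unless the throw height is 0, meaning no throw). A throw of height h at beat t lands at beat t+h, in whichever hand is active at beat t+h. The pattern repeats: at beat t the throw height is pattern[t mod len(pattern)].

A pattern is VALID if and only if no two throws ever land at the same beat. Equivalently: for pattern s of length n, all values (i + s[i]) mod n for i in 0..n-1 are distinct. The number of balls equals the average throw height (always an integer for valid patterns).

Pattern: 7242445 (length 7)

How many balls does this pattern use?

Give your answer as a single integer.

Answer: 4

Derivation:
Pattern = [7, 2, 4, 2, 4, 4, 5], length n = 7
  position 0: throw height = 7, running sum = 7
  position 1: throw height = 2, running sum = 9
  position 2: throw height = 4, running sum = 13
  position 3: throw height = 2, running sum = 15
  position 4: throw height = 4, running sum = 19
  position 5: throw height = 4, running sum = 23
  position 6: throw height = 5, running sum = 28
Total sum = 28; balls = sum / n = 28 / 7 = 4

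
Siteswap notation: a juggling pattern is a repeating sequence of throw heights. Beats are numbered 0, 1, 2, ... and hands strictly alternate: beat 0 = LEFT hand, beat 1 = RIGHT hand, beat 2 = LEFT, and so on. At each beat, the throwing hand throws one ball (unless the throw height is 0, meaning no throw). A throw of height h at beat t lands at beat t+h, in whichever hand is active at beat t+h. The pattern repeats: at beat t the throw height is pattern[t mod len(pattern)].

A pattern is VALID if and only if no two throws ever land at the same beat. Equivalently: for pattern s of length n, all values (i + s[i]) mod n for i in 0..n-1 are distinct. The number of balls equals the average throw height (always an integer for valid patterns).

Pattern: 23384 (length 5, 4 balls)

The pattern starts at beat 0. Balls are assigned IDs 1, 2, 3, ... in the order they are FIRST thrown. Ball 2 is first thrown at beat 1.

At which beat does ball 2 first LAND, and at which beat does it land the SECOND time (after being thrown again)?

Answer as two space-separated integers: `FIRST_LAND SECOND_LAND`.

Beat 0 (L): throw ball1 h=2 -> lands@2:L; in-air after throw: [b1@2:L]
Beat 1 (R): throw ball2 h=3 -> lands@4:L; in-air after throw: [b1@2:L b2@4:L]
Beat 2 (L): throw ball1 h=3 -> lands@5:R; in-air after throw: [b2@4:L b1@5:R]
Beat 3 (R): throw ball3 h=8 -> lands@11:R; in-air after throw: [b2@4:L b1@5:R b3@11:R]
Beat 4 (L): throw ball2 h=4 -> lands@8:L; in-air after throw: [b1@5:R b2@8:L b3@11:R]
Beat 5 (R): throw ball1 h=2 -> lands@7:R; in-air after throw: [b1@7:R b2@8:L b3@11:R]
Beat 6 (L): throw ball4 h=3 -> lands@9:R; in-air after throw: [b1@7:R b2@8:L b4@9:R b3@11:R]
Beat 7 (R): throw ball1 h=3 -> lands@10:L; in-air after throw: [b2@8:L b4@9:R b1@10:L b3@11:R]
Beat 8 (L): throw ball2 h=8 -> lands@16:L; in-air after throw: [b4@9:R b1@10:L b3@11:R b2@16:L]
Ball 2: thrown@1 h=3 -> first land @4; rethrown@4 h=4 -> second land @8

Answer: 4 8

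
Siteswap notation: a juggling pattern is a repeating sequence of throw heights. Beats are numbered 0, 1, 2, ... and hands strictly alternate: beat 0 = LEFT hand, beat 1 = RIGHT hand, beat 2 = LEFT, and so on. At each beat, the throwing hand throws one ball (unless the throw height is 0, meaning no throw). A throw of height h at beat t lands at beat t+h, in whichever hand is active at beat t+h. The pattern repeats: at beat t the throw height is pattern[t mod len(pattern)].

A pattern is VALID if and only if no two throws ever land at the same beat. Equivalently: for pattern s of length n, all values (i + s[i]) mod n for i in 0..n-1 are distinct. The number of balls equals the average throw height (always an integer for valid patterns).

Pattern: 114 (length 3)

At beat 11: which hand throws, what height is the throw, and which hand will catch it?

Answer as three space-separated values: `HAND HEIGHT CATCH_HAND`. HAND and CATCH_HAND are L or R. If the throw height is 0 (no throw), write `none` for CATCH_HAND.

Answer: R 4 R

Derivation:
Beat 11: 11 mod 2 = 1, so hand = R
Throw height = pattern[11 mod 3] = pattern[2] = 4
Lands at beat 11+4=15, 15 mod 2 = 1, so catch hand = R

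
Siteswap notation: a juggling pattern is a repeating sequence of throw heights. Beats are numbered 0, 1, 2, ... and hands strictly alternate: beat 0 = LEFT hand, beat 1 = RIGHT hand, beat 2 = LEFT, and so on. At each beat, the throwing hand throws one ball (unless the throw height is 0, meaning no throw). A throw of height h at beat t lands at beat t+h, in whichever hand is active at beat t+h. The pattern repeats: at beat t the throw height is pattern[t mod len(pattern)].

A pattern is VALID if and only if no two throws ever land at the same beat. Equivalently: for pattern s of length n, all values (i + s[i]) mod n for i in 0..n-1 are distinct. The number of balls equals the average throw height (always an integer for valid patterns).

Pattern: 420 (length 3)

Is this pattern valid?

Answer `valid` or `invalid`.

Answer: valid

Derivation:
i=0: (i + s[i]) mod n = (0 + 4) mod 3 = 1
i=1: (i + s[i]) mod n = (1 + 2) mod 3 = 0
i=2: (i + s[i]) mod n = (2 + 0) mod 3 = 2
Residues: [1, 0, 2], distinct: True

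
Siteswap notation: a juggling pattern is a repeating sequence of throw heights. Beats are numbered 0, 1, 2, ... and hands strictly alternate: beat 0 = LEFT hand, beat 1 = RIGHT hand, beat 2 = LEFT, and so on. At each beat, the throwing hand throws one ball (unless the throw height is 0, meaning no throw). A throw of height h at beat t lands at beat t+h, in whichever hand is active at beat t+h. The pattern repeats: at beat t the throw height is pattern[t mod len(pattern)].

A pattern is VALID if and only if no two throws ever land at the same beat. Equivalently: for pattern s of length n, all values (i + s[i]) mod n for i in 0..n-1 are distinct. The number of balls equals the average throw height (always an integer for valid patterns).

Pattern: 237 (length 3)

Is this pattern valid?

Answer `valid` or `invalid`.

i=0: (i + s[i]) mod n = (0 + 2) mod 3 = 2
i=1: (i + s[i]) mod n = (1 + 3) mod 3 = 1
i=2: (i + s[i]) mod n = (2 + 7) mod 3 = 0
Residues: [2, 1, 0], distinct: True

Answer: valid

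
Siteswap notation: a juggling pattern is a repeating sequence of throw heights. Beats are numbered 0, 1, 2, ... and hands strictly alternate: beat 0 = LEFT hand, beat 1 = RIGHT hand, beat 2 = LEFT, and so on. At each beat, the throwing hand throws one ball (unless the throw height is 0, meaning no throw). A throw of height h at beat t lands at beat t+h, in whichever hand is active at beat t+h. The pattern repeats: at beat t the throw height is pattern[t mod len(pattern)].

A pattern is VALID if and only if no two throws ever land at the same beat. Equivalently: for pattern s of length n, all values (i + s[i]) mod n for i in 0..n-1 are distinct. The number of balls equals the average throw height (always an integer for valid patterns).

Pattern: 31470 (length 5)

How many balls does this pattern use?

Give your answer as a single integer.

Pattern = [3, 1, 4, 7, 0], length n = 5
  position 0: throw height = 3, running sum = 3
  position 1: throw height = 1, running sum = 4
  position 2: throw height = 4, running sum = 8
  position 3: throw height = 7, running sum = 15
  position 4: throw height = 0, running sum = 15
Total sum = 15; balls = sum / n = 15 / 5 = 3

Answer: 3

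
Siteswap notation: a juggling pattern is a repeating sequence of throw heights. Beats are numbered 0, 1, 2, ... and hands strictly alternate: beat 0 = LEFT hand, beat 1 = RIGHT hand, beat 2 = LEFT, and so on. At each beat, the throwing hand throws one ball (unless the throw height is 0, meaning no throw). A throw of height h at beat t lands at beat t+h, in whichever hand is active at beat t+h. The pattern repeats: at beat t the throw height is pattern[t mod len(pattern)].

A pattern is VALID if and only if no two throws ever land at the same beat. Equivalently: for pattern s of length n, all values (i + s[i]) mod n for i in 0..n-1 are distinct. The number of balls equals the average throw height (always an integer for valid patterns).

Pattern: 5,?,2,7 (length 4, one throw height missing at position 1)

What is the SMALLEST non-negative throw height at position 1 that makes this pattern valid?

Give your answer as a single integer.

i=0: (0 + 5) mod 4 = 1
i=1: s[i]=? (unknown)
i=2: (2 + 2) mod 4 = 0
i=3: (3 + 7) mod 4 = 2
Known residues: [0, 1, 2]; need a permutation of 0..3, so missing residue r = 3
Need (1 + s) mod 4 = 3; smallest s = (3 - 1) mod 4 = 2

Answer: 2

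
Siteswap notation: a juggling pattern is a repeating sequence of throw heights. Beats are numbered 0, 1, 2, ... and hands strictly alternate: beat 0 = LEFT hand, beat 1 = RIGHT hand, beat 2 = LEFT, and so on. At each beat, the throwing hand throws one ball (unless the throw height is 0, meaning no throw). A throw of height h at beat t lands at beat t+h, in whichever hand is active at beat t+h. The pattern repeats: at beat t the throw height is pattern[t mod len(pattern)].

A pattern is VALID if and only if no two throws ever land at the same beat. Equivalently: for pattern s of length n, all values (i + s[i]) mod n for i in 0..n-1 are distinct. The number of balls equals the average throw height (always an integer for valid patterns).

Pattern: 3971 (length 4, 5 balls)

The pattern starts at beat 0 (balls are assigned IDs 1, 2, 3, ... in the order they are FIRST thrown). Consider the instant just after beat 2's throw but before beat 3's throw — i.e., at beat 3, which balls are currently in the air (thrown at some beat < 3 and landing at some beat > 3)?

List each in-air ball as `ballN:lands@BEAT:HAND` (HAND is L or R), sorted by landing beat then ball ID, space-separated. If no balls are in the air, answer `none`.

Answer: ball3:lands@9:R ball2:lands@10:L

Derivation:
Beat 0 (L): throw ball1 h=3 -> lands@3:R; in-air after throw: [b1@3:R]
Beat 1 (R): throw ball2 h=9 -> lands@10:L; in-air after throw: [b1@3:R b2@10:L]
Beat 2 (L): throw ball3 h=7 -> lands@9:R; in-air after throw: [b1@3:R b3@9:R b2@10:L]
Beat 3 (R): throw ball1 h=1 -> lands@4:L; in-air after throw: [b1@4:L b3@9:R b2@10:L]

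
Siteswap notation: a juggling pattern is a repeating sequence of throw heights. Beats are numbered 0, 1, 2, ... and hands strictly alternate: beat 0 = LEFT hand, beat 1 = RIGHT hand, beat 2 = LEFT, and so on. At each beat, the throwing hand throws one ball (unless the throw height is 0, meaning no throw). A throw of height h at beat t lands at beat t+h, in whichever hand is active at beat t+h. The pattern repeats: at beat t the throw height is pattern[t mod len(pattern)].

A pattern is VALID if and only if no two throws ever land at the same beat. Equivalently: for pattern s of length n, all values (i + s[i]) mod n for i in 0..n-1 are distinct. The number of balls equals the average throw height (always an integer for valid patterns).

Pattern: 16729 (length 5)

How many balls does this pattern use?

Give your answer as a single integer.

Pattern = [1, 6, 7, 2, 9], length n = 5
  position 0: throw height = 1, running sum = 1
  position 1: throw height = 6, running sum = 7
  position 2: throw height = 7, running sum = 14
  position 3: throw height = 2, running sum = 16
  position 4: throw height = 9, running sum = 25
Total sum = 25; balls = sum / n = 25 / 5 = 5

Answer: 5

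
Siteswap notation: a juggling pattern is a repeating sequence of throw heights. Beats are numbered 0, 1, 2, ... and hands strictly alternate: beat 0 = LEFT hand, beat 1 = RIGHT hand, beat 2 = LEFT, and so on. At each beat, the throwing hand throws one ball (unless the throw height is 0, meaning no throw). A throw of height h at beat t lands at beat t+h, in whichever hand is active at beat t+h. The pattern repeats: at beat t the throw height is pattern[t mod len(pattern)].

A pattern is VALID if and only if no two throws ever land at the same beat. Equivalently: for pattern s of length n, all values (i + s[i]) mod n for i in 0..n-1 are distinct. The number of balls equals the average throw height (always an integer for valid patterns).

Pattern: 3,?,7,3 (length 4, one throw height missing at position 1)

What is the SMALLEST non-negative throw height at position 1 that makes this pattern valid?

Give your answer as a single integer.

Answer: 3

Derivation:
i=0: (0 + 3) mod 4 = 3
i=1: s[i]=? (unknown)
i=2: (2 + 7) mod 4 = 1
i=3: (3 + 3) mod 4 = 2
Known residues: [1, 2, 3]; need a permutation of 0..3, so missing residue r = 0
Need (1 + s) mod 4 = 0; smallest s = (0 - 1) mod 4 = 3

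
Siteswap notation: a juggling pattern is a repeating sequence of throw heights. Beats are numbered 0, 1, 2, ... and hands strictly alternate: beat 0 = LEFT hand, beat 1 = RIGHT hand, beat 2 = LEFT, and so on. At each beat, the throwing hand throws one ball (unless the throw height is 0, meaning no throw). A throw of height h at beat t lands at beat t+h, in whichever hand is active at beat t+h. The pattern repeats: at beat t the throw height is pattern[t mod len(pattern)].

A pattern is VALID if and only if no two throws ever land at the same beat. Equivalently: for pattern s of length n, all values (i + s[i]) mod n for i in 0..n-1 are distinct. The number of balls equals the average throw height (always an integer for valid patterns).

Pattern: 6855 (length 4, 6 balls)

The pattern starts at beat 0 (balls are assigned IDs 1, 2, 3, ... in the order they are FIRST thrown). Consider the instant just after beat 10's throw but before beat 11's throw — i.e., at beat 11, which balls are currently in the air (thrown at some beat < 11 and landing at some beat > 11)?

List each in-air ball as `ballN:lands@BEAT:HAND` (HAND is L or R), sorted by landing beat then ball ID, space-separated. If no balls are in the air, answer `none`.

Answer: ball3:lands@12:L ball6:lands@13:R ball4:lands@14:L ball5:lands@15:R ball2:lands@17:R

Derivation:
Beat 0 (L): throw ball1 h=6 -> lands@6:L; in-air after throw: [b1@6:L]
Beat 1 (R): throw ball2 h=8 -> lands@9:R; in-air after throw: [b1@6:L b2@9:R]
Beat 2 (L): throw ball3 h=5 -> lands@7:R; in-air after throw: [b1@6:L b3@7:R b2@9:R]
Beat 3 (R): throw ball4 h=5 -> lands@8:L; in-air after throw: [b1@6:L b3@7:R b4@8:L b2@9:R]
Beat 4 (L): throw ball5 h=6 -> lands@10:L; in-air after throw: [b1@6:L b3@7:R b4@8:L b2@9:R b5@10:L]
Beat 5 (R): throw ball6 h=8 -> lands@13:R; in-air after throw: [b1@6:L b3@7:R b4@8:L b2@9:R b5@10:L b6@13:R]
Beat 6 (L): throw ball1 h=5 -> lands@11:R; in-air after throw: [b3@7:R b4@8:L b2@9:R b5@10:L b1@11:R b6@13:R]
Beat 7 (R): throw ball3 h=5 -> lands@12:L; in-air after throw: [b4@8:L b2@9:R b5@10:L b1@11:R b3@12:L b6@13:R]
Beat 8 (L): throw ball4 h=6 -> lands@14:L; in-air after throw: [b2@9:R b5@10:L b1@11:R b3@12:L b6@13:R b4@14:L]
Beat 9 (R): throw ball2 h=8 -> lands@17:R; in-air after throw: [b5@10:L b1@11:R b3@12:L b6@13:R b4@14:L b2@17:R]
Beat 10 (L): throw ball5 h=5 -> lands@15:R; in-air after throw: [b1@11:R b3@12:L b6@13:R b4@14:L b5@15:R b2@17:R]
Beat 11 (R): throw ball1 h=5 -> lands@16:L; in-air after throw: [b3@12:L b6@13:R b4@14:L b5@15:R b1@16:L b2@17:R]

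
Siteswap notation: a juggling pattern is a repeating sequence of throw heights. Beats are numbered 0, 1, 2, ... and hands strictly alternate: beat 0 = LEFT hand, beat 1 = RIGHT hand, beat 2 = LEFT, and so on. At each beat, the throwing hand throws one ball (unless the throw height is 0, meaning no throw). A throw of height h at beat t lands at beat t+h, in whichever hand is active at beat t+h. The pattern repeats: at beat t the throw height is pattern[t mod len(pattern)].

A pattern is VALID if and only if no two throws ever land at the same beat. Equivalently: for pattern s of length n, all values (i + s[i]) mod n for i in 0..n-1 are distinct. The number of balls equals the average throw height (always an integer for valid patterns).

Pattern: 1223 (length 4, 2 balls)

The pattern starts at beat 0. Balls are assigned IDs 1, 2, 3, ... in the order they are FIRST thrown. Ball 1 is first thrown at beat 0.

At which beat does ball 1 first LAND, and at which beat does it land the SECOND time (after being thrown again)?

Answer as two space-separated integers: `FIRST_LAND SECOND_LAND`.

Beat 0 (L): throw ball1 h=1 -> lands@1:R; in-air after throw: [b1@1:R]
Beat 1 (R): throw ball1 h=2 -> lands@3:R; in-air after throw: [b1@3:R]
Beat 2 (L): throw ball2 h=2 -> lands@4:L; in-air after throw: [b1@3:R b2@4:L]
Beat 3 (R): throw ball1 h=3 -> lands@6:L; in-air after throw: [b2@4:L b1@6:L]
Ball 1: thrown@0 h=1 -> first land @1; rethrown@1 h=2 -> second land @3

Answer: 1 3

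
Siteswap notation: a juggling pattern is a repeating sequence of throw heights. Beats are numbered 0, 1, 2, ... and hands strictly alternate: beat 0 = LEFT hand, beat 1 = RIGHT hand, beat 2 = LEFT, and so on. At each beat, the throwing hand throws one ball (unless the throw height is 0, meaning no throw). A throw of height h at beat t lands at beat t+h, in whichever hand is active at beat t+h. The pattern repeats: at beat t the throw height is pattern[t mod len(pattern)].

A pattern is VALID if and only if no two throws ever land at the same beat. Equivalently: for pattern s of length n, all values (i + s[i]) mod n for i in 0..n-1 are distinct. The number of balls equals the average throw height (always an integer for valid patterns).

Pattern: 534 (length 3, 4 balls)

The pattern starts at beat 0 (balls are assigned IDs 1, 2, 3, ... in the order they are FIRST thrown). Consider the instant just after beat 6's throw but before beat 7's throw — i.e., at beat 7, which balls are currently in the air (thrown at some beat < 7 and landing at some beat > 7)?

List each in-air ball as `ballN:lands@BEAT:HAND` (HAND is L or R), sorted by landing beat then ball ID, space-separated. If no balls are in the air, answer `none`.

Beat 0 (L): throw ball1 h=5 -> lands@5:R; in-air after throw: [b1@5:R]
Beat 1 (R): throw ball2 h=3 -> lands@4:L; in-air after throw: [b2@4:L b1@5:R]
Beat 2 (L): throw ball3 h=4 -> lands@6:L; in-air after throw: [b2@4:L b1@5:R b3@6:L]
Beat 3 (R): throw ball4 h=5 -> lands@8:L; in-air after throw: [b2@4:L b1@5:R b3@6:L b4@8:L]
Beat 4 (L): throw ball2 h=3 -> lands@7:R; in-air after throw: [b1@5:R b3@6:L b2@7:R b4@8:L]
Beat 5 (R): throw ball1 h=4 -> lands@9:R; in-air after throw: [b3@6:L b2@7:R b4@8:L b1@9:R]
Beat 6 (L): throw ball3 h=5 -> lands@11:R; in-air after throw: [b2@7:R b4@8:L b1@9:R b3@11:R]
Beat 7 (R): throw ball2 h=3 -> lands@10:L; in-air after throw: [b4@8:L b1@9:R b2@10:L b3@11:R]

Answer: ball4:lands@8:L ball1:lands@9:R ball3:lands@11:R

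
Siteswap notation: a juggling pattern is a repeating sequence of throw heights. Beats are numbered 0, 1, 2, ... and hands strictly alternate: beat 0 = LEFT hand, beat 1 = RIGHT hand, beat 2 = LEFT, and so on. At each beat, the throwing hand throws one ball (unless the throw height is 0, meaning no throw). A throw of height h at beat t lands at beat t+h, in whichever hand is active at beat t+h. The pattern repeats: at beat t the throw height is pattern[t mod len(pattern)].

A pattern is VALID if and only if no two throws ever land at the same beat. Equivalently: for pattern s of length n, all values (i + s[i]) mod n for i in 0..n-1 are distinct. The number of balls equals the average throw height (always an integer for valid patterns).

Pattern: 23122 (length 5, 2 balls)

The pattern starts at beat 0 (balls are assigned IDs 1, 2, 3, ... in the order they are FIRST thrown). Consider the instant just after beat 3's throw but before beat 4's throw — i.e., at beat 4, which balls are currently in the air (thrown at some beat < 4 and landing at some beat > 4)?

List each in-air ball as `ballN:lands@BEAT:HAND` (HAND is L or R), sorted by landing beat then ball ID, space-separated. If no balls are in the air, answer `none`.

Answer: ball1:lands@5:R

Derivation:
Beat 0 (L): throw ball1 h=2 -> lands@2:L; in-air after throw: [b1@2:L]
Beat 1 (R): throw ball2 h=3 -> lands@4:L; in-air after throw: [b1@2:L b2@4:L]
Beat 2 (L): throw ball1 h=1 -> lands@3:R; in-air after throw: [b1@3:R b2@4:L]
Beat 3 (R): throw ball1 h=2 -> lands@5:R; in-air after throw: [b2@4:L b1@5:R]
Beat 4 (L): throw ball2 h=2 -> lands@6:L; in-air after throw: [b1@5:R b2@6:L]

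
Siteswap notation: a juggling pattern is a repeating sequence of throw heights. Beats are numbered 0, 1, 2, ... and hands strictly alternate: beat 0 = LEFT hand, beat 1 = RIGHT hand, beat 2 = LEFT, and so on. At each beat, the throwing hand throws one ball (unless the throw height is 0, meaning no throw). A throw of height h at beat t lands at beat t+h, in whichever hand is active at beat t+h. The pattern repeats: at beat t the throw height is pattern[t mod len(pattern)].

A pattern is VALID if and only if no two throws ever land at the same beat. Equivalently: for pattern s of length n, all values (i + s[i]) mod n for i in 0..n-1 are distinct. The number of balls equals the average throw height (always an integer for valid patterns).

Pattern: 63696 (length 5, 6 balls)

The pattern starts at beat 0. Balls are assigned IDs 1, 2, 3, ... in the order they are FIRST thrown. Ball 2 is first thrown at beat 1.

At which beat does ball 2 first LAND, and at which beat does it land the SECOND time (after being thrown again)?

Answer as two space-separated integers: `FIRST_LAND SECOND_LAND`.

Beat 0 (L): throw ball1 h=6 -> lands@6:L; in-air after throw: [b1@6:L]
Beat 1 (R): throw ball2 h=3 -> lands@4:L; in-air after throw: [b2@4:L b1@6:L]
Beat 2 (L): throw ball3 h=6 -> lands@8:L; in-air after throw: [b2@4:L b1@6:L b3@8:L]
Beat 3 (R): throw ball4 h=9 -> lands@12:L; in-air after throw: [b2@4:L b1@6:L b3@8:L b4@12:L]
Beat 4 (L): throw ball2 h=6 -> lands@10:L; in-air after throw: [b1@6:L b3@8:L b2@10:L b4@12:L]
Beat 5 (R): throw ball5 h=6 -> lands@11:R; in-air after throw: [b1@6:L b3@8:L b2@10:L b5@11:R b4@12:L]
Beat 6 (L): throw ball1 h=3 -> lands@9:R; in-air after throw: [b3@8:L b1@9:R b2@10:L b5@11:R b4@12:L]
Beat 7 (R): throw ball6 h=6 -> lands@13:R; in-air after throw: [b3@8:L b1@9:R b2@10:L b5@11:R b4@12:L b6@13:R]
Beat 8 (L): throw ball3 h=9 -> lands@17:R; in-air after throw: [b1@9:R b2@10:L b5@11:R b4@12:L b6@13:R b3@17:R]
Beat 9 (R): throw ball1 h=6 -> lands@15:R; in-air after throw: [b2@10:L b5@11:R b4@12:L b6@13:R b1@15:R b3@17:R]
Beat 10 (L): throw ball2 h=6 -> lands@16:L; in-air after throw: [b5@11:R b4@12:L b6@13:R b1@15:R b2@16:L b3@17:R]
Ball 2: thrown@1 h=3 -> first land @4; rethrown@4 h=6 -> second land @10

Answer: 4 10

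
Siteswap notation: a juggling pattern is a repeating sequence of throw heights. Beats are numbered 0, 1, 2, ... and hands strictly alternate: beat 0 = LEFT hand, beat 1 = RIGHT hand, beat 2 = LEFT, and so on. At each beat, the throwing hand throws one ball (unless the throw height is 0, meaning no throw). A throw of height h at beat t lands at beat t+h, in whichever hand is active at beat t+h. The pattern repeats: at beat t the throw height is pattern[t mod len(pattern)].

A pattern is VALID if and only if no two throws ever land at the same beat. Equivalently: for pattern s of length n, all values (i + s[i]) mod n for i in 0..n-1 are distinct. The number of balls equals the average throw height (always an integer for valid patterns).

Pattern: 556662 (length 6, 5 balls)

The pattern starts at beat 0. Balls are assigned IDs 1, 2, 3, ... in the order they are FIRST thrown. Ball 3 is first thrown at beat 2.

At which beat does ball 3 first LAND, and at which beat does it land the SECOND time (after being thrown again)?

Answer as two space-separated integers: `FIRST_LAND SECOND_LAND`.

Answer: 8 14

Derivation:
Beat 0 (L): throw ball1 h=5 -> lands@5:R; in-air after throw: [b1@5:R]
Beat 1 (R): throw ball2 h=5 -> lands@6:L; in-air after throw: [b1@5:R b2@6:L]
Beat 2 (L): throw ball3 h=6 -> lands@8:L; in-air after throw: [b1@5:R b2@6:L b3@8:L]
Beat 3 (R): throw ball4 h=6 -> lands@9:R; in-air after throw: [b1@5:R b2@6:L b3@8:L b4@9:R]
Beat 4 (L): throw ball5 h=6 -> lands@10:L; in-air after throw: [b1@5:R b2@6:L b3@8:L b4@9:R b5@10:L]
Beat 5 (R): throw ball1 h=2 -> lands@7:R; in-air after throw: [b2@6:L b1@7:R b3@8:L b4@9:R b5@10:L]
Beat 6 (L): throw ball2 h=5 -> lands@11:R; in-air after throw: [b1@7:R b3@8:L b4@9:R b5@10:L b2@11:R]
Beat 7 (R): throw ball1 h=5 -> lands@12:L; in-air after throw: [b3@8:L b4@9:R b5@10:L b2@11:R b1@12:L]
Beat 8 (L): throw ball3 h=6 -> lands@14:L; in-air after throw: [b4@9:R b5@10:L b2@11:R b1@12:L b3@14:L]
Beat 9 (R): throw ball4 h=6 -> lands@15:R; in-air after throw: [b5@10:L b2@11:R b1@12:L b3@14:L b4@15:R]
Beat 10 (L): throw ball5 h=6 -> lands@16:L; in-air after throw: [b2@11:R b1@12:L b3@14:L b4@15:R b5@16:L]
Beat 11 (R): throw ball2 h=2 -> lands@13:R; in-air after throw: [b1@12:L b2@13:R b3@14:L b4@15:R b5@16:L]
Beat 12 (L): throw ball1 h=5 -> lands@17:R; in-air after throw: [b2@13:R b3@14:L b4@15:R b5@16:L b1@17:R]
Beat 13 (R): throw ball2 h=5 -> lands@18:L; in-air after throw: [b3@14:L b4@15:R b5@16:L b1@17:R b2@18:L]
Beat 14 (L): throw ball3 h=6 -> lands@20:L; in-air after throw: [b4@15:R b5@16:L b1@17:R b2@18:L b3@20:L]
Ball 3: thrown@2 h=6 -> first land @8; rethrown@8 h=6 -> second land @14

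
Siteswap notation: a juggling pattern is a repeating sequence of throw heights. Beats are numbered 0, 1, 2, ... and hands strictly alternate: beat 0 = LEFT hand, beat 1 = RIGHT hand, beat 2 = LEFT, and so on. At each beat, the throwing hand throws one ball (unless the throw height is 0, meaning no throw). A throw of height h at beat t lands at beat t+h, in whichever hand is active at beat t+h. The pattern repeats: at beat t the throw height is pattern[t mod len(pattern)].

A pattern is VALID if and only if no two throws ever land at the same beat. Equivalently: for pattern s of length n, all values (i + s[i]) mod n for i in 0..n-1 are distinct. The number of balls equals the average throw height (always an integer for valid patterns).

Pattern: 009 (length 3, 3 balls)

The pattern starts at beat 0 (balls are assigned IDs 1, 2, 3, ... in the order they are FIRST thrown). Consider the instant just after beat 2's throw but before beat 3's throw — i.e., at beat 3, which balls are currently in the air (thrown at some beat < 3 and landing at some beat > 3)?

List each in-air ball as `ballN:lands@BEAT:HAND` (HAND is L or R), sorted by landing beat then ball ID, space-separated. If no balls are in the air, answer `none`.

Answer: ball1:lands@11:R

Derivation:
Beat 2 (L): throw ball1 h=9 -> lands@11:R; in-air after throw: [b1@11:R]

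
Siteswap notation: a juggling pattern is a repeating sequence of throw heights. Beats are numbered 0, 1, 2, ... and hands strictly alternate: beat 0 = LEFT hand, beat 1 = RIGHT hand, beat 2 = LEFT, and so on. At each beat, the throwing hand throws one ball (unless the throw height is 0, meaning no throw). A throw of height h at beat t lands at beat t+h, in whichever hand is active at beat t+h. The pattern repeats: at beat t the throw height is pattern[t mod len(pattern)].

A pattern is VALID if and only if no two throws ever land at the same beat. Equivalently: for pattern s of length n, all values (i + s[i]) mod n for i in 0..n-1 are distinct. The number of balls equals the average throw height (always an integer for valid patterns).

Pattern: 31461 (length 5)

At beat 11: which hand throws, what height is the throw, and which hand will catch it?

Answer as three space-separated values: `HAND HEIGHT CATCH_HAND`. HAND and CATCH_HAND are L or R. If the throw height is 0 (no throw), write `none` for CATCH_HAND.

Answer: R 1 L

Derivation:
Beat 11: 11 mod 2 = 1, so hand = R
Throw height = pattern[11 mod 5] = pattern[1] = 1
Lands at beat 11+1=12, 12 mod 2 = 0, so catch hand = L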